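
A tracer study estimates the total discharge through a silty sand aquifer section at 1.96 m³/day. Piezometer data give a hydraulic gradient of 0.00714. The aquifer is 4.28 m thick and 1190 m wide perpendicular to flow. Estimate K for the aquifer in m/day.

0.0539

Cross-sectional area A = 1190 × 4.28 = 5093 m².
Hydraulic gradient i = 0.00714.
From Q = K·A·i, K = Q / (A·i) = 1.96 / (5093 × 0.007140) = 0.05390 m/day.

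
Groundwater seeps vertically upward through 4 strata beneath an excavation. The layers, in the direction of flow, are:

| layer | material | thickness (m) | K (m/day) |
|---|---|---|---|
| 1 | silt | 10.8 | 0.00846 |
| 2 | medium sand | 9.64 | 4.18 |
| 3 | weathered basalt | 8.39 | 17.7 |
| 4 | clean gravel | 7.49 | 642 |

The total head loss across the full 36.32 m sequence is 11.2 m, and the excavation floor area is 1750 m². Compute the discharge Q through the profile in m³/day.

15.3

Flow is perpendicular to layering, so the layers act in series and the equivalent K is the thickness-weighted harmonic mean.
Total thickness L = 10.8 + 9.64 + 8.39 + 7.49 = 36.32 m.
Σ(b_i/K_i) = 10.8/0.00846 + 9.64/4.18 + 8.39/17.7 + 7.49/642 = 1279 d.
K_eq = L / Σ(b_i/K_i) = 36.32 / 1279 = 0.02839 m/day.
Q = K_eq · A · (Δh/L) = 0.02839 × 1750 × (11.2/36.32) = 15.32 m³/day.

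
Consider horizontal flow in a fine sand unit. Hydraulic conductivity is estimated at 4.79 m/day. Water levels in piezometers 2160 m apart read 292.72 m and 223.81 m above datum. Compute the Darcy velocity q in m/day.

Hydraulic gradient i = (292.72 − 223.81) / 2160 = 68.91 / 2160 = 0.03190.
Specific discharge q = K · i = 4.790 × 0.03190 = 0.1528 m/day.

0.153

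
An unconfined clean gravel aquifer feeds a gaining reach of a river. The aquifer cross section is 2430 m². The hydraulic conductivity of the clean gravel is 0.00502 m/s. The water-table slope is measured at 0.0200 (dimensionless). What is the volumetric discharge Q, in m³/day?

21100

Convert K: 0.00502 m/s × 86400 = 433.7 m/day.
Hydraulic gradient i = 0.0200.
Darcy's law: Q = K · A · i = 433.7 × 2430 × 0.02000 = 21079 m³/day.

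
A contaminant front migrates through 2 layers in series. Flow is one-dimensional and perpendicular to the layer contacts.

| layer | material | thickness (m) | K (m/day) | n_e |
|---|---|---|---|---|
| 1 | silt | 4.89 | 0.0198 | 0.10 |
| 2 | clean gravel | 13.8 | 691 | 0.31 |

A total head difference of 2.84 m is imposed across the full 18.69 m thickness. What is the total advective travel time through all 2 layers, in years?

1.14

With flow normal to the layers, continuity requires the same specific discharge q through every layer.
Σ(b_i/K_i) = 4.89/0.0198 + 13.8/691 = 247.0 d.
q = Δh / Σ(b_i/K_i) = 2.84 / 247.0 = 0.01150 m/day.
In each layer the seepage velocity is v_i = q/n_i, so the layer transit time is t_i = b_i·n_i / q:
  layer 1 (silt): t_1 = 4.89 × 0.10 / 0.01150 = 42.53 d
  layer 2 (clean gravel): t_2 = 13.8 × 0.31 / 0.01150 = 372.0 d
Total t = Σ t_i = 414.6 days = 1.135 years.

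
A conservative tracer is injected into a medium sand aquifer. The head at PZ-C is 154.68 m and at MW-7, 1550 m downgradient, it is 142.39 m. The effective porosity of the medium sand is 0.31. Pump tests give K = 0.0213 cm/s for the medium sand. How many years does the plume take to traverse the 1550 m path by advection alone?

Convert K: 0.0213 cm/s × 864 = 18.40 m/day.
Hydraulic gradient i = (154.68 − 142.39) / 1550 = 12.29 / 1550 = 0.007929.
Darcy flux q = K · i = 18.40 × 0.007929 = 0.1459 m/day.
Seepage velocity v = q / n_e = 0.1459 / 0.31 = 0.4707 m/day.
Travel time t = L / v = 1550 / 0.4707 = 3293 days = 9.015 years.

9.02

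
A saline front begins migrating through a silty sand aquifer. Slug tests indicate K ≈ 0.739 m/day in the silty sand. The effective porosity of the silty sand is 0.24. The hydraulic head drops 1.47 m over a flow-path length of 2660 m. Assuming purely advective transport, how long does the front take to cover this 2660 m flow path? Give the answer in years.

Hydraulic gradient i = Δh / L = 1.47 / 2660 = 0.0005526.
Darcy flux q = K · i = 0.7390 × 0.0005526 = 0.0004084 m/day.
Seepage velocity v = q / n_e = 0.0004084 / 0.24 = 0.001702 m/day.
Travel time t = L / v = 2660 / 0.001702 = 1.563e+06 days = 4280 years.

4280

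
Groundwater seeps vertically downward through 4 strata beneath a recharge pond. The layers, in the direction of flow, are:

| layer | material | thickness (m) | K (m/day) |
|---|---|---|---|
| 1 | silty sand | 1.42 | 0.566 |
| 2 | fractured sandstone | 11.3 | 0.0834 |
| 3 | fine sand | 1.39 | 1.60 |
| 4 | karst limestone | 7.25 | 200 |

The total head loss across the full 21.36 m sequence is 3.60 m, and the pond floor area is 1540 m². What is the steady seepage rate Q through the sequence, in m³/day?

Flow is perpendicular to layering, so the layers act in series and the equivalent K is the thickness-weighted harmonic mean.
Total thickness L = 1.42 + 11.3 + 1.39 + 7.25 = 21.36 m.
Σ(b_i/K_i) = 1.42/0.566 + 11.3/0.0834 + 1.39/1.60 + 7.25/200 = 138.9 d.
K_eq = L / Σ(b_i/K_i) = 21.36 / 138.9 = 0.1538 m/day.
Q = K_eq · A · (Δh/L) = 0.1538 × 1540 × (3.60/21.36) = 39.91 m³/day.

39.9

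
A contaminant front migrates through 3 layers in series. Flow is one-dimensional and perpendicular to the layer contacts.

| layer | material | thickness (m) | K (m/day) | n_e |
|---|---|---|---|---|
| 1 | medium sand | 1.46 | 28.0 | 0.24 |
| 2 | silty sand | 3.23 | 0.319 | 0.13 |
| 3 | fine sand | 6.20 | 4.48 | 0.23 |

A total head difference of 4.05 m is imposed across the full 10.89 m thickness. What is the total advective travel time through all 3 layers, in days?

With flow normal to the layers, continuity requires the same specific discharge q through every layer.
Σ(b_i/K_i) = 1.46/28.0 + 3.23/0.319 + 6.20/4.48 = 11.56 d.
q = Δh / Σ(b_i/K_i) = 4.05 / 11.56 = 0.3503 m/day.
In each layer the seepage velocity is v_i = q/n_i, so the layer transit time is t_i = b_i·n_i / q:
  layer 1 (medium sand): t_1 = 1.46 × 0.24 / 0.3503 = 1.000 d
  layer 2 (silty sand): t_2 = 3.23 × 0.13 / 0.3503 = 1.199 d
  layer 3 (fine sand): t_3 = 6.20 × 0.23 / 0.3503 = 4.071 d
Total t = Σ t_i = 6.270 days.

6.27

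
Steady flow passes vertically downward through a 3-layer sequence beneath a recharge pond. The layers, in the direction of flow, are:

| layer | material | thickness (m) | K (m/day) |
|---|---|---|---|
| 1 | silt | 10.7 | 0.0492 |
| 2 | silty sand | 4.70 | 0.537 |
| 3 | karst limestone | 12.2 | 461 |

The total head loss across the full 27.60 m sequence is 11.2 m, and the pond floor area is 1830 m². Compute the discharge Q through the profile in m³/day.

90.6

Flow is perpendicular to layering, so the layers act in series and the equivalent K is the thickness-weighted harmonic mean.
Total thickness L = 10.7 + 4.70 + 12.2 = 27.60 m.
Σ(b_i/K_i) = 10.7/0.0492 + 4.70/0.537 + 12.2/461 = 226.3 d.
K_eq = L / Σ(b_i/K_i) = 27.60 / 226.3 = 0.1220 m/day.
Q = K_eq · A · (Δh/L) = 0.1220 × 1830 × (11.2/27.60) = 90.59 m³/day.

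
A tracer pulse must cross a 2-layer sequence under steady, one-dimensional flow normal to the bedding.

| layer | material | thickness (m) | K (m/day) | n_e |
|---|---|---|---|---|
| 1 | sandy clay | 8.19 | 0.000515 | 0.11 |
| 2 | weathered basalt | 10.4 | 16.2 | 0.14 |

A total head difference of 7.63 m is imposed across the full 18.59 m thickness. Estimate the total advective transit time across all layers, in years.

13.4

With flow normal to the layers, continuity requires the same specific discharge q through every layer.
Σ(b_i/K_i) = 8.19/0.000515 + 10.4/16.2 = 15904 d.
q = Δh / Σ(b_i/K_i) = 7.63 / 15904 = 0.0004798 m/day.
In each layer the seepage velocity is v_i = q/n_i, so the layer transit time is t_i = b_i·n_i / q:
  layer 1 (sandy clay): t_1 = 8.19 × 0.11 / 0.0004798 = 1878 d
  layer 2 (weathered basalt): t_2 = 10.4 × 0.14 / 0.0004798 = 3035 d
Total t = Σ t_i = 4913 days = 13.45 years.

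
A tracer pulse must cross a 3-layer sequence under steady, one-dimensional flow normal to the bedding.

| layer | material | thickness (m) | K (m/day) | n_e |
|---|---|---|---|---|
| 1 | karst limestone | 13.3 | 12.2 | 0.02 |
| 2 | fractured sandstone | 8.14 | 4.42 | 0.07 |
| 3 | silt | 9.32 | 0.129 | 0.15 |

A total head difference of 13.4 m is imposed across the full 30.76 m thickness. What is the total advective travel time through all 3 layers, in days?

12.5

With flow normal to the layers, continuity requires the same specific discharge q through every layer.
Σ(b_i/K_i) = 13.3/12.2 + 8.14/4.42 + 9.32/0.129 = 75.18 d.
q = Δh / Σ(b_i/K_i) = 13.4 / 75.18 = 0.1782 m/day.
In each layer the seepage velocity is v_i = q/n_i, so the layer transit time is t_i = b_i·n_i / q:
  layer 1 (karst limestone): t_1 = 13.3 × 0.02 / 0.1782 = 1.492 d
  layer 2 (fractured sandstone): t_2 = 8.14 × 0.07 / 0.1782 = 3.197 d
  layer 3 (silt): t_3 = 9.32 × 0.15 / 0.1782 = 7.843 d
Total t = Σ t_i = 12.53 days.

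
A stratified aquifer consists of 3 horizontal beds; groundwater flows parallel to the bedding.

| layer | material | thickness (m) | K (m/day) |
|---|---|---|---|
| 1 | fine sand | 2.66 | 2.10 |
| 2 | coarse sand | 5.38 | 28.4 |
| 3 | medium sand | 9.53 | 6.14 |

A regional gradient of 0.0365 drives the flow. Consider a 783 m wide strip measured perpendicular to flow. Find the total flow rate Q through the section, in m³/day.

6200

Flow is parallel to layering, so each bed carries its own Darcy discharge and the transmissivities add.
Σ(K_i·b_i) = 2.10×2.66 + 28.4×5.38 + 6.14×9.53 = 216.9 m²/day.
Hydraulic gradient i = 0.0365.
Q = Σ(K_i·b_i) · W · i = 216.9 × 783 × 0.03650 = 6199 m³/day.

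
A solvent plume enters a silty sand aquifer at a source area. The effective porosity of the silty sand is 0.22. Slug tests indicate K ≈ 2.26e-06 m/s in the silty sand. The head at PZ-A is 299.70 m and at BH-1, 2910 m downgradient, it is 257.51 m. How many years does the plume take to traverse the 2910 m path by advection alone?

Convert K: 2.26e-06 m/s × 86400 = 0.1953 m/day.
Hydraulic gradient i = (299.70 − 257.51) / 2910 = 42.19 / 2910 = 0.01450.
Darcy flux q = K · i = 0.1953 × 0.01450 = 0.002831 m/day.
Seepage velocity v = q / n_e = 0.002831 / 0.22 = 0.01287 m/day.
Travel time t = L / v = 2910 / 0.01287 = 2.261e+05 days = 619.1 years.

619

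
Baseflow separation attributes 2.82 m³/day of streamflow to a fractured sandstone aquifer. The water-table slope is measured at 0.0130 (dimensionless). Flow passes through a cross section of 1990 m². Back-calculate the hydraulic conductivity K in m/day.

0.109

Hydraulic gradient i = 0.0130.
From Q = K·A·i, K = Q / (A·i) = 2.82 / (1990 × 0.01300) = 0.1090 m/day.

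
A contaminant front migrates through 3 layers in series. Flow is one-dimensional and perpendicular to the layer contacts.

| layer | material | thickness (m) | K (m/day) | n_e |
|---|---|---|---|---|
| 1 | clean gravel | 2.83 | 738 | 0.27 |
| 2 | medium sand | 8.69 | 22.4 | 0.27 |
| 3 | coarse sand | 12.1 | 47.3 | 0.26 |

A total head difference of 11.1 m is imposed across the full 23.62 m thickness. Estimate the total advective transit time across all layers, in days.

With flow normal to the layers, continuity requires the same specific discharge q through every layer.
Σ(b_i/K_i) = 2.83/738 + 8.69/22.4 + 12.1/47.3 = 0.6476 d.
q = Δh / Σ(b_i/K_i) = 11.1 / 0.6476 = 17.14 m/day.
In each layer the seepage velocity is v_i = q/n_i, so the layer transit time is t_i = b_i·n_i / q:
  layer 1 (clean gravel): t_1 = 2.83 × 0.27 / 17.14 = 0.04458 d
  layer 2 (medium sand): t_2 = 8.69 × 0.27 / 17.14 = 0.1369 d
  layer 3 (coarse sand): t_3 = 12.1 × 0.26 / 17.14 = 0.1835 d
Total t = Σ t_i = 0.3650 days.

0.365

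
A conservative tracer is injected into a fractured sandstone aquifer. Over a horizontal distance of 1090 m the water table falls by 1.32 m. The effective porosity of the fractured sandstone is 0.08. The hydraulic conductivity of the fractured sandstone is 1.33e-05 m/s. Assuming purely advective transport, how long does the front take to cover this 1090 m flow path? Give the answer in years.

172

Convert K: 1.33e-05 m/s × 86400 = 1.149 m/day.
Hydraulic gradient i = Δh / L = 1.32 / 1090 = 0.001211.
Darcy flux q = K · i = 1.149 × 0.001211 = 0.001392 m/day.
Seepage velocity v = q / n_e = 0.001392 / 0.08 = 0.01739 m/day.
Travel time t = L / v = 1090 / 0.01739 = 62662 days = 171.6 years.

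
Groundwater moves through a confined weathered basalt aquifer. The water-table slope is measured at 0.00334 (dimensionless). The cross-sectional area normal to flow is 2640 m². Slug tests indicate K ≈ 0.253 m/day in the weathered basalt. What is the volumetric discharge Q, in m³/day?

Hydraulic gradient i = 0.00334.
Darcy's law: Q = K · A · i = 0.2530 × 2640 × 0.003340 = 2.231 m³/day.

2.23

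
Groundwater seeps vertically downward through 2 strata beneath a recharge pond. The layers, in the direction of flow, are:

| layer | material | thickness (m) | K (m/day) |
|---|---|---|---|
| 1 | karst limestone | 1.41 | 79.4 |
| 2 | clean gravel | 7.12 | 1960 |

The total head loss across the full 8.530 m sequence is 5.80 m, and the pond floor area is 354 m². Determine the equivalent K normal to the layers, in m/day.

399

Flow is perpendicular to layering, so the layers act in series and the equivalent K is the thickness-weighted harmonic mean.
Total thickness L = 1.41 + 7.12 = 8.530 m.
Σ(b_i/K_i) = 1.41/79.4 + 7.12/1960 = 0.02139 d.
K_eq = L / Σ(b_i/K_i) = 8.530 / 0.02139 = 398.8 m/day.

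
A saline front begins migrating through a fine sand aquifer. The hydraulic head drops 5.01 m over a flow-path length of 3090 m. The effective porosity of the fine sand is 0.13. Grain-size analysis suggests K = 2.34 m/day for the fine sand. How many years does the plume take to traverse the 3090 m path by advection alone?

290

Hydraulic gradient i = Δh / L = 5.01 / 3090 = 0.001621.
Darcy flux q = K · i = 2.340 × 0.001621 = 0.003794 m/day.
Seepage velocity v = q / n_e = 0.003794 / 0.13 = 0.02918 m/day.
Travel time t = L / v = 3090 / 0.02918 = 1.059e+05 days = 289.9 years.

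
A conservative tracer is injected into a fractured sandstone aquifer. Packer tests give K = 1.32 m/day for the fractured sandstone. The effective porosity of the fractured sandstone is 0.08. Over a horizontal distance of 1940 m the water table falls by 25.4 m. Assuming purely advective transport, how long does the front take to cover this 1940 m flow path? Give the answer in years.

24.6

Hydraulic gradient i = Δh / L = 25.4 / 1940 = 0.01309.
Darcy flux q = K · i = 1.320 × 0.01309 = 0.01728 m/day.
Seepage velocity v = q / n_e = 0.01728 / 0.08 = 0.2160 m/day.
Travel time t = L / v = 1940 / 0.2160 = 8980 days = 24.59 years.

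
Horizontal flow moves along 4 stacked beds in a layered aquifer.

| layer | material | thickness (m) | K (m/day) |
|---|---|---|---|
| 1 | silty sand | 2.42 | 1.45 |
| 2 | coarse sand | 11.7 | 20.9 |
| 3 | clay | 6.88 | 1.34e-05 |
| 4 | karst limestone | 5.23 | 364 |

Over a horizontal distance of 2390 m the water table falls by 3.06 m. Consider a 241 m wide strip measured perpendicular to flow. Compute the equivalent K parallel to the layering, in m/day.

Flow is parallel to layering, so each bed carries its own Darcy discharge and the transmissivities add.
Σ(K_i·b_i) = 1.45×2.42 + 20.9×11.7 + 1.34e-05×6.88 + 364×5.23 = 2152 m²/day.
Total thickness b = 26.23 m, so K_eq = Σ(K_i·b_i)/b = 82.03 m/day.

82.0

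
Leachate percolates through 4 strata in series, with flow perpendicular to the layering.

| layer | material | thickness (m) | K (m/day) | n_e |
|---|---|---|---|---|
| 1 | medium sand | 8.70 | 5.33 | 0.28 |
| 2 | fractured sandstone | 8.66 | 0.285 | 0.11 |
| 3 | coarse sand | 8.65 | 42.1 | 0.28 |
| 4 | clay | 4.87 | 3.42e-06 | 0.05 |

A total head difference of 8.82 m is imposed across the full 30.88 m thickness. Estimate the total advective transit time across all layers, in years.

2680

With flow normal to the layers, continuity requires the same specific discharge q through every layer.
Σ(b_i/K_i) = 8.70/5.33 + 8.66/0.285 + 8.65/42.1 + 4.87/3.42e-06 = 1.424e+06 d.
q = Δh / Σ(b_i/K_i) = 8.82 / 1.424e+06 = 6.194e-06 m/day.
In each layer the seepage velocity is v_i = q/n_i, so the layer transit time is t_i = b_i·n_i / q:
  layer 1 (medium sand): t_1 = 8.70 × 0.28 / 6.194e-06 = 3.933e+05 d
  layer 2 (fractured sandstone): t_2 = 8.66 × 0.11 / 6.194e-06 = 1.538e+05 d
  layer 3 (coarse sand): t_3 = 8.65 × 0.28 / 6.194e-06 = 3.910e+05 d
  layer 4 (clay): t_4 = 4.87 × 0.05 / 6.194e-06 = 39314 d
Total t = Σ t_i = 9.774e+05 days = 2676 years.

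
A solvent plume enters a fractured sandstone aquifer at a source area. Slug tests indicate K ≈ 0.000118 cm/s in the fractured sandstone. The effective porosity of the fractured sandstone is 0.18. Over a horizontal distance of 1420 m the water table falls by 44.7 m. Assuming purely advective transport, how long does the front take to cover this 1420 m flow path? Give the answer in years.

Convert K: 0.000118 cm/s × 864 = 0.1020 m/day.
Hydraulic gradient i = Δh / L = 44.7 / 1420 = 0.03148.
Darcy flux q = K · i = 0.1020 × 0.03148 = 0.003209 m/day.
Seepage velocity v = q / n_e = 0.003209 / 0.18 = 0.01783 m/day.
Travel time t = L / v = 1420 / 0.01783 = 79643 days = 218.0 years.

218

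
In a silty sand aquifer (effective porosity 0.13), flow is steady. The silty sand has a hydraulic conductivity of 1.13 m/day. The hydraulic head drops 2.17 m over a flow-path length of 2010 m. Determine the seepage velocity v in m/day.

0.00938

Hydraulic gradient i = Δh / L = 2.17 / 2010 = 0.001080.
Darcy flux q = K · i = 1.130 × 0.001080 = 0.001220 m/day.
Seepage velocity v = q / n_e = 0.001220 / 0.13 = 0.009384 m/day.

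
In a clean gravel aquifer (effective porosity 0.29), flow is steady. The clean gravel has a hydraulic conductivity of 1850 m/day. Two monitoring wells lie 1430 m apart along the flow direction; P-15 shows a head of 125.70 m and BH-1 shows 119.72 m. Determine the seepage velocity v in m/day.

26.7

Hydraulic gradient i = (125.70 − 119.72) / 1430 = 5.98 / 1430 = 0.004182.
Darcy flux q = K · i = 1850 × 0.004182 = 7.736 m/day.
Seepage velocity v = q / n_e = 7.736 / 0.29 = 26.68 m/day.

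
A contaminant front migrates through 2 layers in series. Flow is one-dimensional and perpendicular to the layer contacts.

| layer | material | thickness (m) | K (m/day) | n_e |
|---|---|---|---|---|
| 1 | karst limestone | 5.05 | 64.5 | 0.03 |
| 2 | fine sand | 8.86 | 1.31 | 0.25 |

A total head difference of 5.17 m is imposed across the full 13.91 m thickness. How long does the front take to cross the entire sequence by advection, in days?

With flow normal to the layers, continuity requires the same specific discharge q through every layer.
Σ(b_i/K_i) = 5.05/64.5 + 8.86/1.31 = 6.842 d.
q = Δh / Σ(b_i/K_i) = 5.17 / 6.842 = 0.7557 m/day.
In each layer the seepage velocity is v_i = q/n_i, so the layer transit time is t_i = b_i·n_i / q:
  layer 1 (karst limestone): t_1 = 5.05 × 0.03 / 0.7557 = 0.2005 d
  layer 2 (fine sand): t_2 = 8.86 × 0.25 / 0.7557 = 2.931 d
Total t = Σ t_i = 3.132 days.

3.13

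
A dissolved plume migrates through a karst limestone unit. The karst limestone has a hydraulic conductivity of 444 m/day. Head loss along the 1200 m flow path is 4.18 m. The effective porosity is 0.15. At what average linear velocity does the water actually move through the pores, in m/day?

10.3

Hydraulic gradient i = Δh / L = 4.18 / 1200 = 0.003483.
Darcy flux q = K · i = 444.0 × 0.003483 = 1.547 m/day.
Seepage velocity v = q / n_e = 1.547 / 0.15 = 10.31 m/day.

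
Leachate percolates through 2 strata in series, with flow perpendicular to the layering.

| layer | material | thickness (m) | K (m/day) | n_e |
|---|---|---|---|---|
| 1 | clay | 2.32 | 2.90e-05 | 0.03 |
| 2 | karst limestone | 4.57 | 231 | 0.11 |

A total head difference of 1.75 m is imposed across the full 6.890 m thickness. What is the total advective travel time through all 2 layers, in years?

71.6

With flow normal to the layers, continuity requires the same specific discharge q through every layer.
Σ(b_i/K_i) = 2.32/2.90e-05 + 4.57/231 = 80000 d.
q = Δh / Σ(b_i/K_i) = 1.75 / 80000 = 2.187e-05 m/day.
In each layer the seepage velocity is v_i = q/n_i, so the layer transit time is t_i = b_i·n_i / q:
  layer 1 (clay): t_1 = 2.32 × 0.03 / 2.187e-05 = 3182 d
  layer 2 (karst limestone): t_2 = 4.57 × 0.11 / 2.187e-05 = 22981 d
Total t = Σ t_i = 26162 days = 71.63 years.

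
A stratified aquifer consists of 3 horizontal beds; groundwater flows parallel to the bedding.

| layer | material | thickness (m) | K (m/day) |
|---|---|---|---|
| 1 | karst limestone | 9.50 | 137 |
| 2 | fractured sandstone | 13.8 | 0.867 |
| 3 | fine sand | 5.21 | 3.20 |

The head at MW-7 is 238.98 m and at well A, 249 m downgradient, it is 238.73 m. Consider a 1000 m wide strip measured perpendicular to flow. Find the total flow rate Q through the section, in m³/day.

Flow is parallel to layering, so each bed carries its own Darcy discharge and the transmissivities add.
Σ(K_i·b_i) = 137×9.50 + 0.867×13.8 + 3.20×5.21 = 1330 m²/day.
Hydraulic gradient i = (238.98 − 238.73) / 249 = 0.25 / 249 = 0.001004.
Q = Σ(K_i·b_i) · W · i = 1330 × 1000 × 0.001004 = 1335 m³/day.

1340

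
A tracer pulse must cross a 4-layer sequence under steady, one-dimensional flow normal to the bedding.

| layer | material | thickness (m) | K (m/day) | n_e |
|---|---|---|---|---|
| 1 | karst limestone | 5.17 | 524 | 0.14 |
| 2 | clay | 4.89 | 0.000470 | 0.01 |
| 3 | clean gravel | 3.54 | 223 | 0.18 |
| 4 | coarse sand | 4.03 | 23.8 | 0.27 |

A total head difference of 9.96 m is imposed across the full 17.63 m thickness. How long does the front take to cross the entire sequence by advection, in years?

With flow normal to the layers, continuity requires the same specific discharge q through every layer.
Σ(b_i/K_i) = 5.17/524 + 4.89/0.000470 + 3.54/223 + 4.03/23.8 = 10404 d.
q = Δh / Σ(b_i/K_i) = 9.96 / 10404 = 0.0009573 m/day.
In each layer the seepage velocity is v_i = q/n_i, so the layer transit time is t_i = b_i·n_i / q:
  layer 1 (karst limestone): t_1 = 5.17 × 0.14 / 0.0009573 = 756.1 d
  layer 2 (clay): t_2 = 4.89 × 0.01 / 0.0009573 = 51.08 d
  layer 3 (clean gravel): t_3 = 3.54 × 0.18 / 0.0009573 = 665.6 d
  layer 4 (coarse sand): t_4 = 4.03 × 0.27 / 0.0009573 = 1137 d
Total t = Σ t_i = 2609 days = 7.144 years.

7.14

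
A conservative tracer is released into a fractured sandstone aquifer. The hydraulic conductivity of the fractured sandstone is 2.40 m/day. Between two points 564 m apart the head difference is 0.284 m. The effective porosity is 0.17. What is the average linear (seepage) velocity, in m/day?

0.00711

Hydraulic gradient i = Δh / L = 0.284 / 564 = 0.0005035.
Darcy flux q = K · i = 2.400 × 0.0005035 = 0.001209 m/day.
Seepage velocity v = q / n_e = 0.001209 / 0.17 = 0.007109 m/day.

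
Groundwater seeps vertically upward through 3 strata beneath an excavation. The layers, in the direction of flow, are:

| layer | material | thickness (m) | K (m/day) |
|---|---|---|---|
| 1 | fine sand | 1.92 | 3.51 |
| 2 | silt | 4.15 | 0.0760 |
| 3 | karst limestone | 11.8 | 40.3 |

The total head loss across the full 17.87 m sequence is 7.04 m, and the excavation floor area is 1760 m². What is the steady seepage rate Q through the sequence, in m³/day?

223

Flow is perpendicular to layering, so the layers act in series and the equivalent K is the thickness-weighted harmonic mean.
Total thickness L = 1.92 + 4.15 + 11.8 = 17.87 m.
Σ(b_i/K_i) = 1.92/3.51 + 4.15/0.0760 + 11.8/40.3 = 55.45 d.
K_eq = L / Σ(b_i/K_i) = 17.87 / 55.45 = 0.3223 m/day.
Q = K_eq · A · (Δh/L) = 0.3223 × 1760 × (7.04/17.87) = 223.5 m³/day.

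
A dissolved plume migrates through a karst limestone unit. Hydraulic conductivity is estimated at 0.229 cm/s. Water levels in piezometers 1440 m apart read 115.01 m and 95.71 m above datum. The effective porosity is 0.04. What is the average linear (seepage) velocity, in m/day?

Convert K: 0.229 cm/s × 864 = 197.9 m/day.
Hydraulic gradient i = (115.01 − 95.71) / 1440 = 19.3 / 1440 = 0.01340.
Darcy flux q = K · i = 197.9 × 0.01340 = 2.652 m/day.
Seepage velocity v = q / n_e = 2.652 / 0.04 = 66.30 m/day.

66.3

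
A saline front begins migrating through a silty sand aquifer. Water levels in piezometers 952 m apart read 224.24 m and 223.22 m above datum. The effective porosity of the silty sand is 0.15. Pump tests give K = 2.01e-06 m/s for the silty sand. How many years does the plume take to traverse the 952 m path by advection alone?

Convert K: 2.01e-06 m/s × 86400 = 0.1737 m/day.
Hydraulic gradient i = (224.24 − 223.22) / 952 = 1.02 / 952 = 0.001071.
Darcy flux q = K · i = 0.1737 × 0.001071 = 0.0001861 m/day.
Seepage velocity v = q / n_e = 0.0001861 / 0.15 = 0.001240 m/day.
Travel time t = L / v = 952 / 0.001240 = 7.675e+05 days = 2101 years.

2100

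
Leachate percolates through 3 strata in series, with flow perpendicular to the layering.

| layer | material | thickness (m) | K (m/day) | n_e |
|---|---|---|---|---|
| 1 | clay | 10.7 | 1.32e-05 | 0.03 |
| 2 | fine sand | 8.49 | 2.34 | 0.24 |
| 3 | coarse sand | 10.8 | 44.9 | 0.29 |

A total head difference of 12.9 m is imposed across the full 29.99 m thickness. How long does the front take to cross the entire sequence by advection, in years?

945

With flow normal to the layers, continuity requires the same specific discharge q through every layer.
Σ(b_i/K_i) = 10.7/1.32e-05 + 8.49/2.34 + 10.8/44.9 = 8.106e+05 d.
q = Δh / Σ(b_i/K_i) = 12.9 / 8.106e+05 = 1.591e-05 m/day.
In each layer the seepage velocity is v_i = q/n_i, so the layer transit time is t_i = b_i·n_i / q:
  layer 1 (clay): t_1 = 10.7 × 0.03 / 1.591e-05 = 20171 d
  layer 2 (fine sand): t_2 = 8.49 × 0.24 / 1.591e-05 = 1.280e+05 d
  layer 3 (coarse sand): t_3 = 10.8 × 0.29 / 1.591e-05 = 1.968e+05 d
Total t = Σ t_i = 3.450e+05 days = 944.6 years.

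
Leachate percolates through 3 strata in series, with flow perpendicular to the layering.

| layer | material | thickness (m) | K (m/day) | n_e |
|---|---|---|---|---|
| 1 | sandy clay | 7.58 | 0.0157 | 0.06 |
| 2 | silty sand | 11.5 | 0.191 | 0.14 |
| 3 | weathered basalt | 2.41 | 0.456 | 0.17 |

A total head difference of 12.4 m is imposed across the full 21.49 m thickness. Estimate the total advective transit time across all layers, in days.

With flow normal to the layers, continuity requires the same specific discharge q through every layer.
Σ(b_i/K_i) = 7.58/0.0157 + 11.5/0.191 + 2.41/0.456 = 548.3 d.
q = Δh / Σ(b_i/K_i) = 12.4 / 548.3 = 0.02262 m/day.
In each layer the seepage velocity is v_i = q/n_i, so the layer transit time is t_i = b_i·n_i / q:
  layer 1 (sandy clay): t_1 = 7.58 × 0.06 / 0.02262 = 20.11 d
  layer 2 (silty sand): t_2 = 11.5 × 0.14 / 0.02262 = 71.19 d
  layer 3 (weathered basalt): t_3 = 2.41 × 0.17 / 0.02262 = 18.12 d
Total t = Σ t_i = 109.4 days.

109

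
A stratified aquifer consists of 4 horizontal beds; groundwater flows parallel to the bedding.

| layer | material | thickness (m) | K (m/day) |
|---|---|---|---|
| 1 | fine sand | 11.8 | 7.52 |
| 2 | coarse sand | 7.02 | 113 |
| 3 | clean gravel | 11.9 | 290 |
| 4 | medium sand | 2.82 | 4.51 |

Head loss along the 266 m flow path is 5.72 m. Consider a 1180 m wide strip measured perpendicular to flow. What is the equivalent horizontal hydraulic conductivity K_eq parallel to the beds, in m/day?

Flow is parallel to layering, so each bed carries its own Darcy discharge and the transmissivities add.
Σ(K_i·b_i) = 7.52×11.8 + 113×7.02 + 290×11.9 + 4.51×2.82 = 4346 m²/day.
Total thickness b = 33.54 m, so K_eq = Σ(K_i·b_i)/b = 129.6 m/day.

130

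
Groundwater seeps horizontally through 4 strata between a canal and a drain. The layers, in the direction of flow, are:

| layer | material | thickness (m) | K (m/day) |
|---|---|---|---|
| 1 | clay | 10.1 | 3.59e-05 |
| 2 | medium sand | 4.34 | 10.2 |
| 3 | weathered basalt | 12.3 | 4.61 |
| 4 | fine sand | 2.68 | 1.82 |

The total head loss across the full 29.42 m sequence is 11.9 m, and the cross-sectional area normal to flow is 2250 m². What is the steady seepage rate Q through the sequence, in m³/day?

0.0952

Flow is perpendicular to layering, so the layers act in series and the equivalent K is the thickness-weighted harmonic mean.
Total thickness L = 10.1 + 4.34 + 12.3 + 2.68 = 29.42 m.
Σ(b_i/K_i) = 10.1/3.59e-05 + 4.34/10.2 + 12.3/4.61 + 2.68/1.82 = 2.813e+05 d.
K_eq = L / Σ(b_i/K_i) = 29.42 / 2.813e+05 = 0.0001046 m/day.
Q = K_eq · A · (Δh/L) = 0.0001046 × 2250 × (11.9/29.42) = 0.09517 m³/day.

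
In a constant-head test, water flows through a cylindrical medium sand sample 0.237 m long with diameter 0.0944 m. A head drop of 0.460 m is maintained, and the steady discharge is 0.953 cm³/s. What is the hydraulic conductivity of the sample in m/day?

6.06

Cross-sectional area A = π·(d/2)² = π × (0.0944/2)² = 0.006999 m².
Convert discharge: 0.953 cm³/s = 9.530e-07 m³/s.
Darcy's law rearranged: K = Q·L / (A·Δh) = 9.530e-07 × 0.237 / (0.006999 × 0.460) = 7.015e-05 m/s = 6.061 m/day.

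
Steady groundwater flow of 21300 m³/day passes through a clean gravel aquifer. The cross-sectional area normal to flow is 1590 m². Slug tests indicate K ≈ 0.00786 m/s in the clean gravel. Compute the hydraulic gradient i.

0.0197

Convert K: 0.00786 m/s × 86400 = 679.1 m/day.
From Q = K·A·i, i = Q / (K·A) = 21300 / (679.1 × 1590) = 0.01973.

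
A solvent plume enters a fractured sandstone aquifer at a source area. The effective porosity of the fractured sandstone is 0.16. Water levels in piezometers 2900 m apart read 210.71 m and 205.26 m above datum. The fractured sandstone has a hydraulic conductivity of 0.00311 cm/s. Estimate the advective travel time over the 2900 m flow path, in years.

252

Convert K: 0.00311 cm/s × 864 = 2.687 m/day.
Hydraulic gradient i = (210.71 − 205.26) / 2900 = 5.45 / 2900 = 0.001879.
Darcy flux q = K · i = 2.687 × 0.001879 = 0.005050 m/day.
Seepage velocity v = q / n_e = 0.005050 / 0.16 = 0.03156 m/day.
Travel time t = L / v = 2900 / 0.03156 = 91885 days = 251.6 years.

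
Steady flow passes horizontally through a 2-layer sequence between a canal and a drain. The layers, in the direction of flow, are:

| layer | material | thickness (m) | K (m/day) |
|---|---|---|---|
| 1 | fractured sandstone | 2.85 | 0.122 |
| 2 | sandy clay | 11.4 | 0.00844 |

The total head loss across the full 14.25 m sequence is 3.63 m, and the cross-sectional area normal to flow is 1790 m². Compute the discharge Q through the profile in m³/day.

Flow is perpendicular to layering, so the layers act in series and the equivalent K is the thickness-weighted harmonic mean.
Total thickness L = 2.85 + 11.4 = 14.25 m.
Σ(b_i/K_i) = 2.85/0.122 + 11.4/0.00844 = 1374 d.
K_eq = L / Σ(b_i/K_i) = 14.25 / 1374 = 0.01037 m/day.
Q = K_eq · A · (Δh/L) = 0.01037 × 1790 × (3.63/14.25) = 4.729 m³/day.

4.73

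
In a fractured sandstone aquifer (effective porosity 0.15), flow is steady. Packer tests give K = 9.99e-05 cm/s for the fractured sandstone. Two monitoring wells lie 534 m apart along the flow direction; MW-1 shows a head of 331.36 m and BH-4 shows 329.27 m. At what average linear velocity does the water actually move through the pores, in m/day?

0.00225

Convert K: 9.99e-05 cm/s × 864 = 0.08631 m/day.
Hydraulic gradient i = (331.36 − 329.27) / 534 = 2.09 / 534 = 0.003914.
Darcy flux q = K · i = 0.08631 × 0.003914 = 0.0003378 m/day.
Seepage velocity v = q / n_e = 0.0003378 / 0.15 = 0.002252 m/day.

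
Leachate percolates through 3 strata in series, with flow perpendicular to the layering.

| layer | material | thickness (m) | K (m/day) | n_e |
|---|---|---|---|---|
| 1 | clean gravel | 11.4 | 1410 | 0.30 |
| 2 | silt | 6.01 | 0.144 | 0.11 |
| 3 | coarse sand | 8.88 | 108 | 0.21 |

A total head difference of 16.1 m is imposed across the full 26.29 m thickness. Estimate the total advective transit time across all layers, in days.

With flow normal to the layers, continuity requires the same specific discharge q through every layer.
Σ(b_i/K_i) = 11.4/1410 + 6.01/0.144 + 8.88/108 = 41.83 d.
q = Δh / Σ(b_i/K_i) = 16.1 / 41.83 = 0.3849 m/day.
In each layer the seepage velocity is v_i = q/n_i, so the layer transit time is t_i = b_i·n_i / q:
  layer 1 (clean gravel): t_1 = 11.4 × 0.30 / 0.3849 = 8.885 d
  layer 2 (silt): t_2 = 6.01 × 0.11 / 0.3849 = 1.717 d
  layer 3 (coarse sand): t_3 = 8.88 × 0.21 / 0.3849 = 4.845 d
Total t = Σ t_i = 15.45 days.

15.4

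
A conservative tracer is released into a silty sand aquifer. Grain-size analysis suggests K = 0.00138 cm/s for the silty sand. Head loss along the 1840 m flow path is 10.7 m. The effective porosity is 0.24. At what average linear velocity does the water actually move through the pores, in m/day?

Convert K: 0.00138 cm/s × 864 = 1.192 m/day.
Hydraulic gradient i = Δh / L = 10.7 / 1840 = 0.005815.
Darcy flux q = K · i = 1.192 × 0.005815 = 0.006934 m/day.
Seepage velocity v = q / n_e = 0.006934 / 0.24 = 0.02889 m/day.

0.0289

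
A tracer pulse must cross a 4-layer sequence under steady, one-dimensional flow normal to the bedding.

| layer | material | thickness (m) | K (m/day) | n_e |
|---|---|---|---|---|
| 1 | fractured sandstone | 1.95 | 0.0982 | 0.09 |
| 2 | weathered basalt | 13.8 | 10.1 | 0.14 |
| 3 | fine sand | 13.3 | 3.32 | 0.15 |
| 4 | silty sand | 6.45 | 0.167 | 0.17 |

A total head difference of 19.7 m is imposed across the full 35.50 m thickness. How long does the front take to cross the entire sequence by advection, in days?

16.9

With flow normal to the layers, continuity requires the same specific discharge q through every layer.
Σ(b_i/K_i) = 1.95/0.0982 + 13.8/10.1 + 13.3/3.32 + 6.45/0.167 = 63.85 d.
q = Δh / Σ(b_i/K_i) = 19.7 / 63.85 = 0.3085 m/day.
In each layer the seepage velocity is v_i = q/n_i, so the layer transit time is t_i = b_i·n_i / q:
  layer 1 (fractured sandstone): t_1 = 1.95 × 0.09 / 0.3085 = 0.5688 d
  layer 2 (weathered basalt): t_2 = 13.8 × 0.14 / 0.3085 = 6.262 d
  layer 3 (fine sand): t_3 = 13.3 × 0.15 / 0.3085 = 6.466 d
  layer 4 (silty sand): t_4 = 6.45 × 0.17 / 0.3085 = 3.554 d
Total t = Σ t_i = 16.85 days.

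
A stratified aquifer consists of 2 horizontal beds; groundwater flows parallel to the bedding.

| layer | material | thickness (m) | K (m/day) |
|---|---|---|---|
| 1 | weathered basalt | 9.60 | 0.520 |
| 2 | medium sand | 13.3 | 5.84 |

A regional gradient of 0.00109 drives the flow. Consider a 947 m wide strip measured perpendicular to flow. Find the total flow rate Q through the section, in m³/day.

85.3

Flow is parallel to layering, so each bed carries its own Darcy discharge and the transmissivities add.
Σ(K_i·b_i) = 0.520×9.60 + 5.84×13.3 = 82.66 m²/day.
Hydraulic gradient i = 0.00109.
Q = Σ(K_i·b_i) · W · i = 82.66 × 947 × 0.001090 = 85.33 m³/day.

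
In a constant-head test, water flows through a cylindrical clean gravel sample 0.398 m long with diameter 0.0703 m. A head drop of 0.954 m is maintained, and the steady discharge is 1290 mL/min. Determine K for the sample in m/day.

Cross-sectional area A = π·(d/2)² = π × (0.0703/2)² = 0.003882 m².
Convert discharge: 1290 mL/min = 2.150e-05 m³/s.
Darcy's law rearranged: K = Q·L / (A·Δh) = 2.150e-05 × 0.398 / (0.003882 × 0.954) = 0.002311 m/s = 199.7 m/day.

200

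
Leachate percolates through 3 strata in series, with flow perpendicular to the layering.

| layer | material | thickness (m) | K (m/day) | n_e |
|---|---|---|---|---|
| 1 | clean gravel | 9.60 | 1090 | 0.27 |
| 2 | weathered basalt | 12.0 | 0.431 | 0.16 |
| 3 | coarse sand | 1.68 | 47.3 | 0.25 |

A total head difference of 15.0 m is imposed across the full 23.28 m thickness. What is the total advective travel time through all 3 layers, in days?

With flow normal to the layers, continuity requires the same specific discharge q through every layer.
Σ(b_i/K_i) = 9.60/1090 + 12.0/0.431 + 1.68/47.3 = 27.89 d.
q = Δh / Σ(b_i/K_i) = 15.0 / 27.89 = 0.5379 m/day.
In each layer the seepage velocity is v_i = q/n_i, so the layer transit time is t_i = b_i·n_i / q:
  layer 1 (clean gravel): t_1 = 9.60 × 0.27 / 0.5379 = 4.819 d
  layer 2 (weathered basalt): t_2 = 12.0 × 0.16 / 0.5379 = 3.569 d
  layer 3 (coarse sand): t_3 = 1.68 × 0.25 / 0.5379 = 0.7808 d
Total t = Σ t_i = 9.169 days.

9.17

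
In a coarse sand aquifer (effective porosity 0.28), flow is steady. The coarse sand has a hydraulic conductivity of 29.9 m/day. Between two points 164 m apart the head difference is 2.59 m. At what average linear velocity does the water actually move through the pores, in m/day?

1.69

Hydraulic gradient i = Δh / L = 2.59 / 164 = 0.01579.
Darcy flux q = K · i = 29.90 × 0.01579 = 0.4722 m/day.
Seepage velocity v = q / n_e = 0.4722 / 0.28 = 1.686 m/day.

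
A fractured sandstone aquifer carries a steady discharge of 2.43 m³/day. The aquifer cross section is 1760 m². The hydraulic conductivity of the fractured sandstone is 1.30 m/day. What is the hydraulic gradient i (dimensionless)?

0.00106

From Q = K·A·i, i = Q / (K·A) = 2.43 / (1.300 × 1760) = 0.001062.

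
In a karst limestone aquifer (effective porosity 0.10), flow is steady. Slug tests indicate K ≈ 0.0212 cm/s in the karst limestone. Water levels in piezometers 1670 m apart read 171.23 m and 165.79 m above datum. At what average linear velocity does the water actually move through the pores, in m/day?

0.597

Convert K: 0.0212 cm/s × 864 = 18.32 m/day.
Hydraulic gradient i = (171.23 − 165.79) / 1670 = 5.44 / 1670 = 0.003257.
Darcy flux q = K · i = 18.32 × 0.003257 = 0.05967 m/day.
Seepage velocity v = q / n_e = 0.05967 / 0.10 = 0.5967 m/day.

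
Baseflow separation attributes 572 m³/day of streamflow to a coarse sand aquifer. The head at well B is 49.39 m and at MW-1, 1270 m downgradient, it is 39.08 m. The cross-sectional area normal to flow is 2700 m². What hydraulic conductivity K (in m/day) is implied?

Hydraulic gradient i = (49.39 − 39.08) / 1270 = 10.31 / 1270 = 0.008118.
From Q = K·A·i, K = Q / (A·i) = 572 / (2700 × 0.008118) = 26.10 m/day.

26.1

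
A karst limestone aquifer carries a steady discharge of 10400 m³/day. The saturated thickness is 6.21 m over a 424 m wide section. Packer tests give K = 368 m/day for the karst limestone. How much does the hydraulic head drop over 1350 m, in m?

14.5

Cross-sectional area A = 424 × 6.21 = 2633 m².
From Q = K·A·i, i = Q / (K·A) = 10400 / (368.0 × 2633) = 0.01073.
Head loss Δh = i · L = 0.01073 × 1350 = 14.49 m.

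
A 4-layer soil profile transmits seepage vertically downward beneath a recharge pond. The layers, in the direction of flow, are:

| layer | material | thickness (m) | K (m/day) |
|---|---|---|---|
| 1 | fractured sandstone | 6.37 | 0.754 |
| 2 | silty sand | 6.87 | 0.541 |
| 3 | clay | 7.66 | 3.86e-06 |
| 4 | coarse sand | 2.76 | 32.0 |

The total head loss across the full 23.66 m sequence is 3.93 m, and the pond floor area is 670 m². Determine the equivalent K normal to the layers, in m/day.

1.19e-05

Flow is perpendicular to layering, so the layers act in series and the equivalent K is the thickness-weighted harmonic mean.
Total thickness L = 6.37 + 6.87 + 7.66 + 2.76 = 23.66 m.
Σ(b_i/K_i) = 6.37/0.754 + 6.87/0.541 + 7.66/3.86e-06 + 2.76/32.0 = 1.984e+06 d.
K_eq = L / Σ(b_i/K_i) = 23.66 / 1.984e+06 = 1.192e-05 m/day.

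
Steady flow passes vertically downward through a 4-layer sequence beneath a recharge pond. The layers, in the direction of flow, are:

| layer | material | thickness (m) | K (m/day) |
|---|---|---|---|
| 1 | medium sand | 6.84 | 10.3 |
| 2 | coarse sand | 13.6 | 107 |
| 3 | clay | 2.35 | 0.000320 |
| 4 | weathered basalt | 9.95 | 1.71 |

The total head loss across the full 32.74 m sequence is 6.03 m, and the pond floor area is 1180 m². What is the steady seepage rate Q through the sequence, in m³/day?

Flow is perpendicular to layering, so the layers act in series and the equivalent K is the thickness-weighted harmonic mean.
Total thickness L = 6.84 + 13.6 + 2.35 + 9.95 = 32.74 m.
Σ(b_i/K_i) = 6.84/10.3 + 13.6/107 + 2.35/0.000320 + 9.95/1.71 = 7350 d.
K_eq = L / Σ(b_i/K_i) = 32.74 / 7350 = 0.004454 m/day.
Q = K_eq · A · (Δh/L) = 0.004454 × 1180 × (6.03/32.74) = 0.9680 m³/day.

0.968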